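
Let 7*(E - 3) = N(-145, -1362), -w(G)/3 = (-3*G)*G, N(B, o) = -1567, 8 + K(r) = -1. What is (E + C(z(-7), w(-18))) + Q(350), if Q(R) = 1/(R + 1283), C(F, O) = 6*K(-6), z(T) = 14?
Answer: -3141885/11431 ≈ -274.86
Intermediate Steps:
K(r) = -9 (K(r) = -8 - 1 = -9)
w(G) = 9*G² (w(G) = -3*(-3*G)*G = -(-9)*G² = 9*G²)
C(F, O) = -54 (C(F, O) = 6*(-9) = -54)
Q(R) = 1/(1283 + R)
E = -1546/7 (E = 3 + (⅐)*(-1567) = 3 - 1567/7 = -1546/7 ≈ -220.86)
(E + C(z(-7), w(-18))) + Q(350) = (-1546/7 - 54) + 1/(1283 + 350) = -1924/7 + 1/1633 = -3141885/11431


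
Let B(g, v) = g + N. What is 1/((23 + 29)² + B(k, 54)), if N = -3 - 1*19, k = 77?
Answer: 1/2759 ≈ 0.00036245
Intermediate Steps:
N = -22 (N = -3 - 19 = -22)
B(g, v) = -22 + g (B(g, v) = g - 22 = -22 + g)
1/((23 + 29)² + B(k, 54)) = 1/((23 + 29)² + (-22 + 77)) = 1/(52² + 55) = 1/(2704 + 55) = 1/2759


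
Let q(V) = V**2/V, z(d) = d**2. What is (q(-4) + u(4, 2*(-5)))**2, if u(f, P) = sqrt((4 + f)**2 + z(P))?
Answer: 180 - 16*sqrt(41) ≈ 77.550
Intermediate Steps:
u(f, P) = sqrt(P**2 + (4 + f)**2) (u(f, P) = sqrt((4 + f)**2 + P**2) = sqrt(P**2 + (4 + f)**2))
q(V) = V
(q(-4) + u(4, 2*(-5)))**2 = (-4 + sqrt((2*(-5))**2 + (4 + 4)**2))**2 = (-4 + sqrt((-10)**2 + 8**2))**2 = (-4 + sqrt(100 + 64))**2 = (-4 + sqrt(164))**2 = (-4 + 2*sqrt(41))**2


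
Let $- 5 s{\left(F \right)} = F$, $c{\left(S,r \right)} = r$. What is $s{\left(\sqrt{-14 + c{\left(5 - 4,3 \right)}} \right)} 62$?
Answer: $- \frac{62 i \sqrt{11}}{5} \approx - 41.126 i$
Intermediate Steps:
$s{\left(F \right)} = - \frac{F}{5}$
$s{\left(\sqrt{-14 + c{\left(5 - 4,3 \right)}} \right)} 62 = - \frac{\sqrt{-14 + 3}}{5} \cdot 62 = - \frac{\sqrt{-11}}{5} \cdot 62 = - \frac{i \sqrt{11}}{5} \cdot 62 = - \frac{62 i \sqrt{11}}{5}$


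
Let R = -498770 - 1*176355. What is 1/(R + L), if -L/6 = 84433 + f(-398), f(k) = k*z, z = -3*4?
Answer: -1/1210379 ≈ -8.2619e-7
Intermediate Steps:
z = -12
f(k) = -12*k (f(k) = k*(-12) = -12*k)
L = -535254 (L = -6*(84433 - 12*(-398)) = -6*(84433 + 4776) = -6*89209 = -535254)
R = -675125 (R = -498770 - 176355 = -675125)
1/(R + L) = 1/(-675125 - 535254) = 1/(-1210379) = -1/1210379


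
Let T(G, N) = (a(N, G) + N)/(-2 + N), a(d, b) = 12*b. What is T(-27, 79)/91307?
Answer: -35/1004377 ≈ -3.4847e-5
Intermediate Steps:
T(G, N) = (N + 12*G)/(-2 + N) (T(G, N) = (12*G + N)/(-2 + N) = (N + 12*G)/(-2 + N))
T(-27, 79)/91307 = ((79 + 12*(-27))/(-2 + 79))/91307 = ((79 - 324)/77)*(1/91307) = ((1/77)*(-245))*(1/91307) = -35/11*1/91307 = -35/1004377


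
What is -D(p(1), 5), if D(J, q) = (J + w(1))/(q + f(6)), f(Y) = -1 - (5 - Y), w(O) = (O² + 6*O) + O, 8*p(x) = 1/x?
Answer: -13/8 ≈ -1.6250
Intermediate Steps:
p(x) = 1/(8*x)
w(O) = O² + 7*O
f(Y) = -6 + Y (f(Y) = -1 + (-5 + Y) = -6 + Y)
D(J, q) = (8 + J)/q (D(J, q) = (J + 1*(7 + 1))/(q + (-6 + 6)) = (J + 1*8)/(q + 0) = (J + 8)/q = (8 + J)/q)
-D(p(1), 5) = -(8 + (⅛)/1)/5 = -(8 + (⅛)*1)/5 = -(8 + ⅛)/5 = -65/(5*8) = -1*13/8 = -13/8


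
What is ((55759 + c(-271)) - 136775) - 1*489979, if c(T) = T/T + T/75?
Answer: -42824821/75 ≈ -5.7100e+5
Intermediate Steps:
c(T) = 1 + T/75 (c(T) = 1 + T*(1/75) = 1 + T/75)
((55759 + c(-271)) - 136775) - 1*489979 = ((55759 + (1 + (1/75)*(-271))) - 136775) - 1*489979 = ((55759 + (1 - 271/75)) - 136775) - 489979 = ((55759 - 196/75) - 136775) - 489979 = (4181729/75 - 136775) - 489979 = -6076396/75 - 489979 = -42824821/75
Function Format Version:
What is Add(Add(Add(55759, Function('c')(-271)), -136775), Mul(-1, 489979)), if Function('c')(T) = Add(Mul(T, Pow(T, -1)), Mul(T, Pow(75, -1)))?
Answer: Rational(-42824821, 75) ≈ -5.7100e+5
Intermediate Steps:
Function('c')(T) = Add(1, Mul(Rational(1, 75), T)) (Function('c')(T) = Add(1, Mul(T, Rational(1, 75))) = Add(1, Mul(Rational(1, 75), T)))
Add(Add(Add(55759, Function('c')(-271)), -136775), Mul(-1, 489979)) = Add(Add(Add(55759, Add(1, Mul(Rational(1, 75), -271))), -136775), Mul(-1, 489979)) = Add(Add(Add(55759, Add(1, Rational(-271, 75))), -136775), -489979) = Add(Add(Add(55759, Rational(-196, 75)), -136775), -489979) = Add(Add(Rational(4181729, 75), -136775), -489979) = Add(Rational(-6076396, 75), -489979) = Rational(-42824821, 75)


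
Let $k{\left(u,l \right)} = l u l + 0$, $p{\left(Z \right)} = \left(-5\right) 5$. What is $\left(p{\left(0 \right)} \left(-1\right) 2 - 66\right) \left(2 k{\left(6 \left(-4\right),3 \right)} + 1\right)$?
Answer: $6896$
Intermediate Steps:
$p{\left(Z \right)} = -25$
$k{\left(u,l \right)} = u l^{2}$ ($k{\left(u,l \right)} = u l^{2} + 0 = u l^{2}$)
$\left(p{\left(0 \right)} \left(-1\right) 2 - 66\right) \left(2 k{\left(6 \left(-4\right),3 \right)} + 1\right) = \left(\left(-25\right) \left(-1\right) 2 - 66\right) \left(2 \cdot 6 \left(-4\right) 3^{2} + 1\right) = \left(25 \cdot 2 - 66\right) \left(2 \left(\left(-24\right) 9\right) + 1\right) = \left(50 - 66\right) \left(2 \left(-216\right) + 1\right) = - 16 \left(-432 + 1\right) = \left(-16\right) \left(-431\right) = 6896$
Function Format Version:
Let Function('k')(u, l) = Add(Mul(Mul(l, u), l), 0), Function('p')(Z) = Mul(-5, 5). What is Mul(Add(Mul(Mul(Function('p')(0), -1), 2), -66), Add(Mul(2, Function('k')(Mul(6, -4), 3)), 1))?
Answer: 6896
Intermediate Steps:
Function('p')(Z) = -25
Function('k')(u, l) = Mul(u, Pow(l, 2)) (Function('k')(u, l) = Add(Mul(u, Pow(l, 2)), 0) = Mul(u, Pow(l, 2)))
Mul(Add(Mul(Mul(Function('p')(0), -1), 2), -66), Add(Mul(2, Function('k')(Mul(6, -4), 3)), 1)) = Mul(Add(Mul(Mul(-25, -1), 2), -66), Add(Mul(2, Mul(Mul(6, -4), Pow(3, 2))), 1)) = Mul(Add(Mul(25, 2), -66), Add(Mul(2, Mul(-24, 9)), 1)) = Mul(Add(50, -66), Add(Mul(2, -216), 1)) = Mul(-16, Add(-432, 1)) = Mul(-16, -431) = 6896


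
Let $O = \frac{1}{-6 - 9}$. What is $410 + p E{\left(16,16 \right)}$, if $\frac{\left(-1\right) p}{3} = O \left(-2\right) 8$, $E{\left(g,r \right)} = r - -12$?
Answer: $\frac{1602}{5} \approx 320.4$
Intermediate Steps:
$O = - \frac{1}{15}$ ($O = \frac{1}{-15} = - \frac{1}{15} \approx -0.066667$)
$E{\left(g,r \right)} = 12 + r$ ($E{\left(g,r \right)} = r + 12 = 12 + r$)
$p = - \frac{16}{5}$ ($p = - 3 \left(- \frac{1}{15}\right) \left(-2\right) 8 = - 3 \cdot \frac{2}{15} \cdot 8 = \left(-3\right) \frac{16}{15} = - \frac{16}{5} \approx -3.2$)
$410 + p E{\left(16,16 \right)} = 410 - \frac{16 \left(12 + 16\right)}{5} = 410 - \frac{448}{5} = \frac{1602}{5}$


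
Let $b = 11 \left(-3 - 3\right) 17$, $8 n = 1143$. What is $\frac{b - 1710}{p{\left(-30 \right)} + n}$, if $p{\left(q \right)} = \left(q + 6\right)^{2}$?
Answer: $- \frac{7552}{1917} \approx -3.9395$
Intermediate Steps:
$n = \frac{1143}{8}$ ($n = \frac{1}{8} \cdot 1143 = \frac{1143}{8} \approx 142.88$)
$p{\left(q \right)} = \left(6 + q\right)^{2}$
$b = -1122$ ($b = 11 \left(-6\right) 17 = \left(-66\right) 17 = -1122$)
$\frac{b - 1710}{p{\left(-30 \right)} + n} = \frac{-1122 - 1710}{\left(6 - 30\right)^{2} + \frac{1143}{8}} = - \frac{2832}{\left(-24\right)^{2} + \frac{1143}{8}} = - \frac{2832}{576 + \frac{1143}{8}} = - \frac{2832}{\frac{5751}{8}} = \left(-2832\right) \frac{8}{5751} = - \frac{7552}{1917}$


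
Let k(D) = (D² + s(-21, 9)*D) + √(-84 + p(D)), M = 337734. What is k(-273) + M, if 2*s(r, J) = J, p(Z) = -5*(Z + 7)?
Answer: 822069/2 + √1246 ≈ 4.1107e+5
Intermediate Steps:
p(Z) = -35 - 5*Z (p(Z) = -5*(7 + Z) = -35 - 5*Z)
s(r, J) = J/2
k(D) = D² + √(-119 - 5*D) + 9*D/2 (k(D) = (D² + ((½)*9)*D) + √(-84 + (-35 - 5*D)) = (D² + 9*D/2) + √(-119 - 5*D) = D² + √(-119 - 5*D) + 9*D/2)
k(-273) + M = ((-273)² + √(-119 - 5*(-273)) + (9/2)*(-273)) + 337734 = (74529 + √(-119 + 1365) - 2457/2) + 337734 = (74529 + √1246 - 2457/2) + 337734 = (146601/2 + √1246) + 337734 = 822069/2 + √1246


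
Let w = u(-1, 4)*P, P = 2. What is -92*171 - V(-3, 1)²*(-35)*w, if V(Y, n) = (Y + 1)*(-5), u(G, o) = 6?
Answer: 26268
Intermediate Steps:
w = 12 (w = 6*2 = 12)
V(Y, n) = -5 - 5*Y (V(Y, n) = (1 + Y)*(-5) = -5 - 5*Y)
-92*171 - V(-3, 1)²*(-35)*w = -92*171 - (-5 - 5*(-3))²*(-35)*12 = -15732 - (-5 + 15)²*(-35)*12 = -15732 - 10²*(-35)*12 = -15732 - 100*(-35)*12 = -15732 - (-3500)*12 = -15732 - 1*(-42000) = -15732 + 42000 = 26268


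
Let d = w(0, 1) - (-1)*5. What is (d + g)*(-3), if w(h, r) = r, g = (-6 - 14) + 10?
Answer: 12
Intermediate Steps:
g = -10 (g = -20 + 10 = -10)
d = 6 (d = 1 - (-1)*5 = 1 - 1*(-5) = 1 + 5 = 6)
(d + g)*(-3) = (6 - 10)*(-3) = -4*(-3) = 12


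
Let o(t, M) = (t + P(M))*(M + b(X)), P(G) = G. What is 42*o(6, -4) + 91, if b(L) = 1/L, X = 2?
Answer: -203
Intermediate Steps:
o(t, M) = (1/2 + M)*(M + t) (o(t, M) = (t + M)*(M + 1/2) = (M + t)*(M + 1/2) = (M + t)*(1/2 + M) = (1/2 + M)*(M + t))
42*o(6, -4) + 91 = 42*((-4)**2 + (1/2)*(-4) + (1/2)*6 - 4*6) + 91 = 42*(16 - 2 + 3 - 24) + 91 = 42*(-7) + 91 = -294 + 91 = -203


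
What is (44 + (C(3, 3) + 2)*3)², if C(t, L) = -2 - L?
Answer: 1225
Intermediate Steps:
(44 + (C(3, 3) + 2)*3)² = (44 + ((-2 - 1*3) + 2)*3)² = (44 + ((-2 - 3) + 2)*3)² = (44 + (-5 + 2)*3)² = (44 - 3*3)² = (44 - 9)² = 35² = 1225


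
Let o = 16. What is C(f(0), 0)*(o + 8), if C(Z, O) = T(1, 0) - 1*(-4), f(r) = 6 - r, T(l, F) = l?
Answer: 120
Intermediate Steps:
C(Z, O) = 5 (C(Z, O) = 1 - 1*(-4) = 1 + 4 = 5)
C(f(0), 0)*(o + 8) = 5*(16 + 8) = 5*24 = 120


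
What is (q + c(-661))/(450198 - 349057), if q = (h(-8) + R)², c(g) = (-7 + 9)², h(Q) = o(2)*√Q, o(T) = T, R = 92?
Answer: 8436/101141 + 736*I*√2/101141 ≈ 0.083408 + 0.010291*I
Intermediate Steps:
h(Q) = 2*√Q
c(g) = 4 (c(g) = 2² = 4)
q = (92 + 4*I*√2)² (q = (2*√(-8) + 92)² = (2*(2*I*√2) + 92)² = (4*I*√2 + 92)² = (92 + 4*I*√2)² ≈ 8432.0 + 1040.9*I)
(q + c(-661))/(450198 - 349057) = ((8432 + 736*I*√2) + 4)/(450198 - 349057) = (8436 + 736*I*√2)/101141 = (8436 + 736*I*√2)*(1/101141) = 8436/101141 + 736*I*√2/101141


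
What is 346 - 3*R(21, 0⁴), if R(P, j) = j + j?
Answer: 346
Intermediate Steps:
R(P, j) = 2*j
346 - 3*R(21, 0⁴) = 346 - 6*0⁴ = 346 - 6*0 = 346 - 3*0 = 346 + 0 = 346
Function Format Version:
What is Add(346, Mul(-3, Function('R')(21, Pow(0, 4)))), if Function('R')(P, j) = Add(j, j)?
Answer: 346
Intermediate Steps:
Function('R')(P, j) = Mul(2, j)
Add(346, Mul(-3, Function('R')(21, Pow(0, 4)))) = Add(346, Mul(-3, Mul(2, Pow(0, 4)))) = Add(346, Mul(-3, Mul(2, 0))) = Add(346, Mul(-3, 0)) = Add(346, 0) = 346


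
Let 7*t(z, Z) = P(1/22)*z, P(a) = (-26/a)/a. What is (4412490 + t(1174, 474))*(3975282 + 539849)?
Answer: 72755981119634/7 ≈ 1.0394e+13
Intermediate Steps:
P(a) = -26/a²
t(z, Z) = -12584*z/7 (t(z, Z) = ((-26/(1/22)²)*z)/7 = ((-26/22⁻²)*z)/7 = ((-26*484)*z)/7 = (-12584*z)/7 = -12584*z/7)
(4412490 + t(1174, 474))*(3975282 + 539849) = (4412490 - 12584/7*1174)*(3975282 + 539849) = (4412490 - 14773616/7)*4515131 = (16113814/7)*4515131 = 72755981119634/7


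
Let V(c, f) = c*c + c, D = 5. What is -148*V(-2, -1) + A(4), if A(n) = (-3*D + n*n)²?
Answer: -295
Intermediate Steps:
V(c, f) = c + c² (V(c, f) = c² + c = c + c²)
A(n) = (-15 + n²)² (A(n) = (-3*5 + n*n)² = (-15 + n²)²)
-148*V(-2, -1) + A(4) = -(-296)*(1 - 2) + (-15 + 4²)² = -(-296)*(-1) + (-15 + 16)² = -148*2 + 1² = -296 + 1 = -295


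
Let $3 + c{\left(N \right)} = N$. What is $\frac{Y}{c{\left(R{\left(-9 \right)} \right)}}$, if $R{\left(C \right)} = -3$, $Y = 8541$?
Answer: $- \frac{2847}{2} \approx -1423.5$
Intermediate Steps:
$c{\left(N \right)} = -3 + N$
$\frac{Y}{c{\left(R{\left(-9 \right)} \right)}} = \frac{8541}{-3 - 3} = \frac{8541}{-6} = 8541 \left(- \frac{1}{6}\right) = - \frac{2847}{2}$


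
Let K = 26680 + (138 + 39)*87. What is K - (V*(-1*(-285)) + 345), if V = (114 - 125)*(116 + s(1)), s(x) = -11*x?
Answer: 370909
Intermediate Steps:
V = -1155 (V = (114 - 125)*(116 - 11*1) = -11*(116 - 11) = -11*105 = -1155)
K = 42079 (K = 26680 + 177*87 = 26680 + 15399 = 42079)
K - (V*(-1*(-285)) + 345) = 42079 - (-(-1155)*(-285) + 345) = 42079 - (-1155*285 + 345) = 42079 - (-329175 + 345) = 42079 - 1*(-328830) = 42079 + 328830 = 370909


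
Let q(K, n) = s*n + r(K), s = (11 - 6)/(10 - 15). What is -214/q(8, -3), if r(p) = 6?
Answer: -214/9 ≈ -23.778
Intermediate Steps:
s = -1 (s = 5/(-5) = 5*(-⅕) = -1)
q(K, n) = 6 - n (q(K, n) = -n + 6 = 6 - n)
-214/q(8, -3) = -214/(6 - 1*(-3)) = -214/(6 + 3) = -214/9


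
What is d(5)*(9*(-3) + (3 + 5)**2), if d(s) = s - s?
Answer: 0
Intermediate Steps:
d(s) = 0
d(5)*(9*(-3) + (3 + 5)**2) = 0*(9*(-3) + (3 + 5)**2) = 0*(-27 + 8**2) = 0*(-27 + 64) = 0*37 = 0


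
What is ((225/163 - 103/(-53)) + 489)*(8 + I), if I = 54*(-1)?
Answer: -195646510/8639 ≈ -22647.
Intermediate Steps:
I = -54
((225/163 - 103/(-53)) + 489)*(8 + I) = ((225/163 - 103/(-53)) + 489)*(8 - 54) = ((225*(1/163) - 103*(-1/53)) + 489)*(-46) = ((225/163 + 103/53) + 489)*(-46) = (28714/8639 + 489)*(-46) = (4253185/8639)*(-46) = -195646510/8639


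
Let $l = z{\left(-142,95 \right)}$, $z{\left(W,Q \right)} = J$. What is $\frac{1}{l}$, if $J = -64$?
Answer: $- \frac{1}{64} \approx -0.015625$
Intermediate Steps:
$z{\left(W,Q \right)} = -64$
$l = -64$
$\frac{1}{l} = \frac{1}{-64} = - \frac{1}{64}$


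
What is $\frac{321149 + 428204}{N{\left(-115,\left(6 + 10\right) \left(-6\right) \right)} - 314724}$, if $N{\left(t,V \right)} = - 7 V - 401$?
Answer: $- \frac{749353}{314453} \approx -2.383$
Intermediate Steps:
$N{\left(t,V \right)} = -401 - 7 V$
$\frac{321149 + 428204}{N{\left(-115,\left(6 + 10\right) \left(-6\right) \right)} - 314724} = \frac{321149 + 428204}{\left(-401 - 7 \left(6 + 10\right) \left(-6\right)\right) - 314724} = \frac{749353}{\left(-401 - 7 \cdot 16 \left(-6\right)\right) - 314724} = \frac{749353}{\left(-401 - -672\right) - 314724} = \frac{749353}{\left(-401 + 672\right) - 314724} = \frac{749353}{271 - 314724} = \frac{749353}{-314453} = 749353 \left(- \frac{1}{314453}\right) = - \frac{749353}{314453}$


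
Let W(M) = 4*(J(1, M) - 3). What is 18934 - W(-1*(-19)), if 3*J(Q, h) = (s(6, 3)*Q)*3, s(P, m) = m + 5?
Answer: 18914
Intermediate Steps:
s(P, m) = 5 + m
J(Q, h) = 8*Q (J(Q, h) = (((5 + 3)*Q)*3)/3 = ((8*Q)*3)/3 = (24*Q)/3 = 8*Q)
W(M) = 20 (W(M) = 4*(8*1 - 3) = 4*(8 - 3) = 4*5 = 20)
18934 - W(-1*(-19)) = 18934 - 1*20 = 18934 - 20 = 18914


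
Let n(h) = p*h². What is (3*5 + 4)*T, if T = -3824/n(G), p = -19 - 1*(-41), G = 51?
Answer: -36328/28611 ≈ -1.2697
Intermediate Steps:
p = 22 (p = -19 + 41 = 22)
n(h) = 22*h²
T = -1912/28611 (T = -3824/(22*51²) = -3824/(22*2601) = -3824/57222 = -3824*1/57222 = -1912/28611 ≈ -0.066827)
(3*5 + 4)*T = (3*5 + 4)*(-1912/28611) = (15 + 4)*(-1912/28611) = 19*(-1912/28611) = -36328/28611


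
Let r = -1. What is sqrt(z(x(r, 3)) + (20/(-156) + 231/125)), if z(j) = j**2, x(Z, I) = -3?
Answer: sqrt(10190505)/975 ≈ 3.2741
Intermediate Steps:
sqrt(z(x(r, 3)) + (20/(-156) + 231/125)) = sqrt((-3)**2 + (20/(-156) + 231/125)) = sqrt(9 + (20*(-1/156) + 231*(1/125))) = sqrt(9 + (-5/39 + 231/125)) = sqrt(9 + 8384/4875) = sqrt(52259/4875) = sqrt(10190505)/975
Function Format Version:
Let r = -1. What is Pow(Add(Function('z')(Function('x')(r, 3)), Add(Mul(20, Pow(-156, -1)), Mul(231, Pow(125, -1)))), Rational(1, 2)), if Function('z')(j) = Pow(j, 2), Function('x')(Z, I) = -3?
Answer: Mul(Rational(1, 975), Pow(10190505, Rational(1, 2))) ≈ 3.2741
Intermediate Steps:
Pow(Add(Function('z')(Function('x')(r, 3)), Add(Mul(20, Pow(-156, -1)), Mul(231, Pow(125, -1)))), Rational(1, 2)) = Pow(Add(Pow(-3, 2), Add(Mul(20, Pow(-156, -1)), Mul(231, Pow(125, -1)))), Rational(1, 2)) = Pow(Add(9, Add(Mul(20, Rational(-1, 156)), Mul(231, Rational(1, 125)))), Rational(1, 2)) = Pow(Add(9, Add(Rational(-5, 39), Rational(231, 125))), Rational(1, 2)) = Pow(Add(9, Rational(8384, 4875)), Rational(1, 2)) = Pow(Rational(52259, 4875), Rational(1, 2)) = Mul(Rational(1, 975), Pow(10190505, Rational(1, 2)))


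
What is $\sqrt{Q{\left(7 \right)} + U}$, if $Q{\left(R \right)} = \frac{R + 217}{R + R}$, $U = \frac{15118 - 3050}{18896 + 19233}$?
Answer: $\frac{2 \sqrt{121026893}}{5447} \approx 4.0394$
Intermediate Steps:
$U = \frac{1724}{5447}$ ($U = \frac{15118 - 3050}{38129} = 12068 \cdot \frac{1}{38129} = \frac{1724}{5447} \approx 0.3165$)
$Q{\left(R \right)} = \frac{217 + R}{2 R}$
$\sqrt{Q{\left(7 \right)} + U} = \sqrt{\frac{217 + 7}{2 \cdot 7} + \frac{1724}{5447}} = \sqrt{\frac{1}{2} \cdot \frac{1}{7} \cdot 224 + \frac{1724}{5447}} = \sqrt{16 + \frac{1724}{5447}} = \sqrt{\frac{88876}{5447}} = \frac{2 \sqrt{121026893}}{5447}$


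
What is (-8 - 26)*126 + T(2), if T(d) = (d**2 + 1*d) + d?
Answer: -4276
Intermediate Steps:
T(d) = d**2 + 2*d (T(d) = (d**2 + d) + d = (d + d**2) + d = d**2 + 2*d)
(-8 - 26)*126 + T(2) = (-8 - 26)*126 + 2*(2 + 2) = -34*126 + 2*4 = -4284 + 8 = -4276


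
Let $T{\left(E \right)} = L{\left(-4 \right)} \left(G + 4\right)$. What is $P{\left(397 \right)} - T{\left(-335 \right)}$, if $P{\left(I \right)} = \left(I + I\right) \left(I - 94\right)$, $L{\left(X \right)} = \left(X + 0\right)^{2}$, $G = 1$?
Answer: $240502$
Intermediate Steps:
$L{\left(X \right)} = X^{2}$
$P{\left(I \right)} = 2 I \left(-94 + I\right)$
$T{\left(E \right)} = 80$ ($T{\left(E \right)} = \left(-4\right)^{2} \left(1 + 4\right) = 16 \cdot 5 = 80$)
$P{\left(397 \right)} - T{\left(-335 \right)} = 2 \cdot 397 \left(-94 + 397\right) - 80 = 2 \cdot 397 \cdot 303 - 80 = 240582 - 80 = 240502$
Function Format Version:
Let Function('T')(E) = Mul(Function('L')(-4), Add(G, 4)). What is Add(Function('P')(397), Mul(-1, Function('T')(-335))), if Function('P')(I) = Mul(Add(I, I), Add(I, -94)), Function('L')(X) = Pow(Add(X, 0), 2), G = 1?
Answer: 240502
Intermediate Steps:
Function('L')(X) = Pow(X, 2)
Function('P')(I) = Mul(2, I, Add(-94, I)) (Function('P')(I) = Mul(Mul(2, I), Add(-94, I)) = Mul(2, I, Add(-94, I)))
Function('T')(E) = 80 (Function('T')(E) = Mul(Pow(-4, 2), Add(1, 4)) = Mul(16, 5) = 80)
Add(Function('P')(397), Mul(-1, Function('T')(-335))) = Add(Mul(2, 397, Add(-94, 397)), Mul(-1, 80)) = Add(Mul(2, 397, 303), -80) = Add(240582, -80) = 240502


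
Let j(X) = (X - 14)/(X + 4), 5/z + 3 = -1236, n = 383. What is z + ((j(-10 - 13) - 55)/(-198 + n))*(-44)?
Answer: 54934553/4355085 ≈ 12.614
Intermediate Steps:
z = -5/1239 (z = 5/(-3 - 1236) = 5/(-1239) = 5*(-1/1239) = -5/1239 ≈ -0.0040355)
j(X) = (-14 + X)/(4 + X)
z + ((j(-10 - 13) - 55)/(-198 + n))*(-44) = -5/1239 + (((-14 + (-10 - 13))/(4 + (-10 - 13)) - 55)/(-198 + 383))*(-44) = -5/1239 + (((-14 - 23)/(4 - 23) - 55)/185)*(-44) = -5/1239 + ((-37/(-19) - 55)*(1/185))*(-44) = -5/1239 + ((-1/19*(-37) - 55)*(1/185))*(-44) = -5/1239 + ((37/19 - 55)*(1/185))*(-44) = -5/1239 - 1008/19*1/185*(-44) = -5/1239 - 1008/3515*(-44) = -5/1239 + 44352/3515 = 54934553/4355085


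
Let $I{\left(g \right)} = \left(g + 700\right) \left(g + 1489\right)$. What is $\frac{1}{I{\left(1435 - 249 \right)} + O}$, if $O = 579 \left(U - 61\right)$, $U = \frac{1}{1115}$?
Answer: $\frac{1115}{5585850644} \approx 1.9961 \cdot 10^{-7}$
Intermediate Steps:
$U = \frac{1}{1115} \approx 0.00089686$
$I{\left(g \right)} = \left(700 + g\right) \left(1489 + g\right)$
$O = - \frac{39380106}{1115}$ ($O = 579 \left(\frac{1}{1115} - 61\right) = 579 \left(- \frac{68014}{1115}\right) = - \frac{39380106}{1115} \approx -35319.0$)
$\frac{1}{I{\left(1435 - 249 \right)} + O} = \frac{1}{\left(1042300 + \left(1435 - 249\right)^{2} + 2189 \left(1435 - 249\right)\right) - \frac{39380106}{1115}} = \frac{1}{\left(1042300 + 1186^{2} + 2189 \cdot 1186\right) - \frac{39380106}{1115}} = \frac{1}{\left(1042300 + 1406596 + 2596154\right) - \frac{39380106}{1115}} = \frac{1}{5045050 - \frac{39380106}{1115}} = \frac{1}{\frac{5585850644}{1115}} = \frac{1115}{5585850644}$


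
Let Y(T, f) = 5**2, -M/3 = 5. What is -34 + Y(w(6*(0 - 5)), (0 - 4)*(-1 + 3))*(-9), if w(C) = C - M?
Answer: -259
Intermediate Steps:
M = -15 (M = -3*5 = -15)
w(C) = 15 + C (w(C) = C - 1*(-15) = C + 15 = 15 + C)
Y(T, f) = 25
-34 + Y(w(6*(0 - 5)), (0 - 4)*(-1 + 3))*(-9) = -34 + 25*(-9) = -34 - 225 = -259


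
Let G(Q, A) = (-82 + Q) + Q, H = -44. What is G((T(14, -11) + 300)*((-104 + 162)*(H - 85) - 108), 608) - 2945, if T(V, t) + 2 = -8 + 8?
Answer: -4526667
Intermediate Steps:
T(V, t) = -2 (T(V, t) = -2 + (-8 + 8) = -2 + 0 = -2)
G(Q, A) = -82 + 2*Q
G((T(14, -11) + 300)*((-104 + 162)*(H - 85) - 108), 608) - 2945 = (-82 + 2*((-2 + 300)*((-104 + 162)*(-44 - 85) - 108))) - 2945 = (-82 + 2*(298*(58*(-129) - 108))) - 2945 = (-82 + 2*(298*(-7482 - 108))) - 2945 = (-82 + 2*(298*(-7590))) - 2945 = (-82 + 2*(-2261820)) - 2945 = (-82 - 4523640) - 2945 = -4523722 - 2945 = -4526667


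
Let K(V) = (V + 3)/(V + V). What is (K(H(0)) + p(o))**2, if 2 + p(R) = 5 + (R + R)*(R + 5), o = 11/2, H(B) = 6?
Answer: 227529/16 ≈ 14221.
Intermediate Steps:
K(V) = (3 + V)/(2*V) (K(V) = (3 + V)/((2*V)) = (3 + V)*(1/(2*V)) = (3 + V)/(2*V))
o = 11/2 (o = 11*(1/2) = 11/2 ≈ 5.5000)
p(R) = 3 + 2*R*(5 + R) (p(R) = -2 + (5 + (R + R)*(R + 5)) = -2 + (5 + (2*R)*(5 + R)) = -2 + (5 + 2*R*(5 + R)) = 3 + 2*R*(5 + R))
(K(H(0)) + p(o))**2 = ((1/2)*(3 + 6)/6 + (3 + 2*(11/2)**2 + 10*(11/2)))**2 = ((1/2)*(1/6)*9 + (3 + 2*(121/4) + 55))**2 = (3/4 + (3 + 121/2 + 55))**2 = (3/4 + 237/2)**2 = (477/4)**2 = 227529/16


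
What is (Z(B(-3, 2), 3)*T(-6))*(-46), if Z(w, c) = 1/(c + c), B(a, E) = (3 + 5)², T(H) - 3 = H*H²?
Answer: 1633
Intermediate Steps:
T(H) = 3 + H³ (T(H) = 3 + H*H² = 3 + H³)
B(a, E) = 64 (B(a, E) = 8² = 64)
Z(w, c) = 1/(2*c)
(Z(B(-3, 2), 3)*T(-6))*(-46) = (((½)/3)*(3 + (-6)³))*(-46) = (((½)*(⅓))*(3 - 216))*(-46) = ((⅙)*(-213))*(-46) = -71/2*(-46) = 1633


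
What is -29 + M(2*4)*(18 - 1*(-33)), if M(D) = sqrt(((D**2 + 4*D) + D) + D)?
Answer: -29 + 204*sqrt(7) ≈ 510.73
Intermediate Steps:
M(D) = sqrt(D**2 + 6*D) (M(D) = sqrt((D**2 + 5*D) + D) = sqrt(D**2 + 6*D))
-29 + M(2*4)*(18 - 1*(-33)) = -29 + sqrt((2*4)*(6 + 2*4))*(18 - 1*(-33)) = -29 + sqrt(8*(6 + 8))*(18 + 33) = -29 + sqrt(8*14)*51 = -29 + sqrt(112)*51 = -29 + (4*sqrt(7))*51 = -29 + 204*sqrt(7)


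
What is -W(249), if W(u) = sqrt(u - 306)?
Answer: -I*sqrt(57) ≈ -7.5498*I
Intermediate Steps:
W(u) = sqrt(-306 + u)
-W(249) = -sqrt(-306 + 249) = -sqrt(-57) = -I*sqrt(57)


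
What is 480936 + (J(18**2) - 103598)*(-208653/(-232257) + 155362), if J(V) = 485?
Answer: -1240210078548693/77419 ≈ -1.6019e+10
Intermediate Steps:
480936 + (J(18**2) - 103598)*(-208653/(-232257) + 155362) = 480936 + (485 - 103598)*(-208653/(-232257) + 155362) = 480936 - 103113*(-208653*(-1/232257) + 155362) = 480936 - 103113*(69551/77419 + 155362) = 480936 - 103113*12028040229/77419 = 480936 - 1240247312132877/77419 = -1240210078548693/77419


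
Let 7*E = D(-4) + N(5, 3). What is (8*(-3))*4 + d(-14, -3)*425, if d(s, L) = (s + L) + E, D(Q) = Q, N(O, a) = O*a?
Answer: -46572/7 ≈ -6653.1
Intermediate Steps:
E = 11/7 (E = (-4 + 5*3)/7 = (-4 + 15)/7 = (1/7)*11 = 11/7 ≈ 1.5714)
d(s, L) = 11/7 + L + s (d(s, L) = (s + L) + 11/7 = (L + s) + 11/7 = 11/7 + L + s)
(8*(-3))*4 + d(-14, -3)*425 = (8*(-3))*4 + (11/7 - 3 - 14)*425 = -24*4 - 108/7*425 = -96 - 45900/7 = -46572/7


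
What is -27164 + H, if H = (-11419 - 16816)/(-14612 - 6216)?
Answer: -565743557/20828 ≈ -27163.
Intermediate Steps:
H = 28235/20828 (H = -28235/(-20828) = -28235*(-1/20828) = 28235/20828 ≈ 1.3556)
-27164 + H = -27164 + 28235/20828 = -565743557/20828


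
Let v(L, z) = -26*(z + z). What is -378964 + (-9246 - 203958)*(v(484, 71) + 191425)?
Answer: -40025805496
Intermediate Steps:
v(L, z) = -52*z
-378964 + (-9246 - 203958)*(v(484, 71) + 191425) = -378964 + (-9246 - 203958)*(-52*71 + 191425) = -378964 - 213204*(-3692 + 191425) = -378964 - 213204*187733 = -378964 - 40025426532 = -40025805496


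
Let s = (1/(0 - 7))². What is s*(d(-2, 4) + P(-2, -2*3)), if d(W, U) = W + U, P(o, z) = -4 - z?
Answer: 4/49 ≈ 0.081633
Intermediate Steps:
s = 1/49 (s = (1/(-7))² = (-⅐)² = 1/49 ≈ 0.020408)
d(W, U) = U + W
s*(d(-2, 4) + P(-2, -2*3)) = ((4 - 2) + (-4 - (-2)*3))/49 = (2 + (-4 - 1*(-6)))/49 = (2 + (-4 + 6))/49 = (2 + 2)/49 = (1/49)*4 = 4/49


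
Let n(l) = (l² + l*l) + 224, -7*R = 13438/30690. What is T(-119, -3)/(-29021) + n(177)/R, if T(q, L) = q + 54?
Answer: -196021474303895/194992099 ≈ -1.0053e+6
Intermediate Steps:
R = -6719/107415 (R = -13438/(7*30690) = -⅐*6719/15345 = -6719/107415 ≈ -0.062552)
T(q, L) = 54 + q
n(l) = 224 + 2*l² (n(l) = (l² + l²) + 224 = 2*l² + 224 = 224 + 2*l²)
T(-119, -3)/(-29021) + n(177)/R = (54 - 119)/(-29021) + (224 + 2*177²)/(-6719/107415) = -65*(-1/29021) + (224 + 2*31329)*(-107415/6719) = 65/29021 + (224 + 62658)*(-107415/6719) = 65/29021 + 62882*(-107415/6719) = 65/29021 - 6754470030/6719 = -196021474303895/194992099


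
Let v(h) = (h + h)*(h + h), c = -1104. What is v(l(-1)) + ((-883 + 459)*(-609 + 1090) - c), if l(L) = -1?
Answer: -202836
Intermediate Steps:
v(h) = 4*h² (v(h) = (2*h)*(2*h) = 4*h²)
v(l(-1)) + ((-883 + 459)*(-609 + 1090) - c) = 4*(-1)² + ((-883 + 459)*(-609 + 1090) - 1*(-1104)) = 4*1 + (-424*481 + 1104) = 4 + (-203944 + 1104) = 4 - 202840 = -202836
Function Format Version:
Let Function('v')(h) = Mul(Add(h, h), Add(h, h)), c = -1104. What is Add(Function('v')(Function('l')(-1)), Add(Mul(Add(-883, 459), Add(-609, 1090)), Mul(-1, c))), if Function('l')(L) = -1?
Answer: -202836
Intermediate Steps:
Function('v')(h) = Mul(4, Pow(h, 2)) (Function('v')(h) = Mul(Mul(2, h), Mul(2, h)) = Mul(4, Pow(h, 2)))
Add(Function('v')(Function('l')(-1)), Add(Mul(Add(-883, 459), Add(-609, 1090)), Mul(-1, c))) = Add(Mul(4, Pow(-1, 2)), Add(Mul(Add(-883, 459), Add(-609, 1090)), Mul(-1, -1104))) = Add(Mul(4, 1), Add(Mul(-424, 481), 1104)) = Add(4, Add(-203944, 1104)) = Add(4, -202840) = -202836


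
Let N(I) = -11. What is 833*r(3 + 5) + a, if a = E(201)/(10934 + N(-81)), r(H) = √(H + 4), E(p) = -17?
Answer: -17/10923 + 1666*√3 ≈ 2885.6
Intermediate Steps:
r(H) = √(4 + H)
a = -17/10923 (a = -17/(10934 - 11) = -17/10923 ≈ -0.0015563)
833*r(3 + 5) + a = 833*√(4 + (3 + 5)) - 17/10923 = 833*√(4 + 8) - 17/10923 = 833*√12 - 17/10923 = 833*(2*√3) - 17/10923 = 1666*√3 - 17/10923 = -17/10923 + 1666*√3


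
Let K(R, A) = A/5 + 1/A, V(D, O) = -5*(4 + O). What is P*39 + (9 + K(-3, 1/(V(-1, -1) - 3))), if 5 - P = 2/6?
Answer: 15569/90 ≈ 172.99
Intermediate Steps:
V(D, O) = -20 - 5*O
K(R, A) = 1/A + A/5 (K(R, A) = A*(⅕) + 1/A = A/5 + 1/A = 1/A + A/5)
P = 14/3 (P = 5 - 2/6 = 5 - 1*⅓ = 5 - ⅓ = 14/3 ≈ 4.6667)
P*39 + (9 + K(-3, 1/(V(-1, -1) - 3))) = (14/3)*39 + (9 + (1/(1/((-20 - 5*(-1)) - 3)) + 1/(5*((-20 - 5*(-1)) - 3)))) = 182 + (9 + (1/(1/((-20 + 5) - 3)) + 1/(5*((-20 + 5) - 3)))) = 182 + (9 + (1/(1/(-15 - 3)) + 1/(5*(-15 - 3)))) = 182 + (9 + (1/(1/(-18)) + (⅕)/(-18))) = 182 + (9 + (1/(-1/18) + (⅕)*(-1/18))) = 182 + (9 + (-18 - 1/90)) = 182 + (9 - 1621/90) = 182 - 811/90 = 15569/90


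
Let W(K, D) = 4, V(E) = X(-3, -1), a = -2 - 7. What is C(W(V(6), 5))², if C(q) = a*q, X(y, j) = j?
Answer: 1296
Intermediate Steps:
a = -9
V(E) = -1
C(q) = -9*q
C(W(V(6), 5))² = (-9*4)² = (-36)² = 1296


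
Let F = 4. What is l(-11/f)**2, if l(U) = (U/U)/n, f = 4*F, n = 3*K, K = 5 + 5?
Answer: 1/900 ≈ 0.0011111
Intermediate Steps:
K = 10
n = 30 (n = 3*10 = 30)
f = 16 (f = 4*4 = 16)
l(U) = 1/30 (l(U) = (U/U)/30 = 1*(1/30) = 1/30)
l(-11/f)**2 = (1/30)**2 = 1/900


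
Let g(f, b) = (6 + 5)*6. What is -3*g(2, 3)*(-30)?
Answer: 5940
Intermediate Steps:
g(f, b) = 66 (g(f, b) = 11*6 = 66)
-3*g(2, 3)*(-30) = -3*66*(-30) = -198*(-30) = 5940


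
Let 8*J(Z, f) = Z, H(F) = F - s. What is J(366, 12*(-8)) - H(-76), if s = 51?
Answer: 691/4 ≈ 172.75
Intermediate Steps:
H(F) = -51 + F (H(F) = F - 1*51 = F - 51 = -51 + F)
J(Z, f) = Z/8
J(366, 12*(-8)) - H(-76) = (1/8)*366 - (-51 - 76) = 183/4 - 1*(-127) = 183/4 + 127 = 691/4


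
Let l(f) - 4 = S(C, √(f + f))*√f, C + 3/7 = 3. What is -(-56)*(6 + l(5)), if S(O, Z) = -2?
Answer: 560 - 112*√5 ≈ 309.56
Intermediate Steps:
C = 18/7 (C = -3/7 + 3 = 18/7 ≈ 2.5714)
l(f) = 4 - 2*√f
-(-56)*(6 + l(5)) = -(-56)*(6 + (4 - 2*√5)) = -(-56)*(10 - 2*√5) = -14*(-40 + 8*√5) = 560 - 112*√5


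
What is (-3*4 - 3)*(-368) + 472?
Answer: 5992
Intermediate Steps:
(-3*4 - 3)*(-368) + 472 = (-12 - 3)*(-368) + 472 = -15*(-368) + 472 = 5520 + 472 = 5992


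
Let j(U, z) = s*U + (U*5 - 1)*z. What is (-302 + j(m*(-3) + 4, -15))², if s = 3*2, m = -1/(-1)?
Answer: 126736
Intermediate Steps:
m = 1 (m = -1*(-1) = 1)
s = 6
j(U, z) = 6*U + z*(-1 + 5*U) (j(U, z) = 6*U + (U*5 - 1)*z = 6*U + (5*U - 1)*z = 6*U + (-1 + 5*U)*z = 6*U + z*(-1 + 5*U))
(-302 + j(m*(-3) + 4, -15))² = (-302 + (-1*(-15) + 6*(1*(-3) + 4) + 5*(1*(-3) + 4)*(-15)))² = (-302 + (15 + 6*(-3 + 4) + 5*(-3 + 4)*(-15)))² = (-302 + (15 + 6*1 + 5*1*(-15)))² = (-302 + (15 + 6 - 75))² = (-302 - 54)² = (-356)² = 126736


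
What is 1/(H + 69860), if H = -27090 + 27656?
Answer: 1/70426 ≈ 1.4199e-5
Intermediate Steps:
H = 566
1/(H + 69860) = 1/(566 + 69860) = 1/70426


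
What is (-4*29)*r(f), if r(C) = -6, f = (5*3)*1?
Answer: 696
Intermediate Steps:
f = 15 (f = 15*1 = 15)
(-4*29)*r(f) = -4*29*(-6) = -116*(-6) = 696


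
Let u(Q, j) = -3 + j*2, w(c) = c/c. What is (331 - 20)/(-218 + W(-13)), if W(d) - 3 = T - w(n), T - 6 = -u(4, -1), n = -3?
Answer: -311/205 ≈ -1.5171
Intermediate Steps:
w(c) = 1
u(Q, j) = -3 + 2*j
T = 11 (T = 6 - (-3 + 2*(-1)) = 6 - (-3 - 2) = 6 - 1*(-5) = 6 + 5 = 11)
W(d) = 13 (W(d) = 3 + (11 - 1*1) = 3 + (11 - 1) = 3 + 10 = 13)
(331 - 20)/(-218 + W(-13)) = (331 - 20)/(-218 + 13) = 311/(-205) = 311*(-1/205) = -311/205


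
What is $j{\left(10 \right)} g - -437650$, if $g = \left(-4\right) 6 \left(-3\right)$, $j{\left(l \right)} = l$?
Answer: $438370$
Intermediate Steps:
$g = 72$ ($g = \left(-24\right) \left(-3\right) = 72$)
$j{\left(10 \right)} g - -437650 = 10 \cdot 72 - -437650 = 720 + 437650 = 438370$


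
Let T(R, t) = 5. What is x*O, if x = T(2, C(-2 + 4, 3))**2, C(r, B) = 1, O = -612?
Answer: -15300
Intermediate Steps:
x = 25 (x = 5**2 = 25)
x*O = 25*(-612) = -15300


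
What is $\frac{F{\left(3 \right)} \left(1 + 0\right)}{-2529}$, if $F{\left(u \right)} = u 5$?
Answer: $- \frac{5}{843} \approx -0.0059312$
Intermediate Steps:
$F{\left(u \right)} = 5 u$
$\frac{F{\left(3 \right)} \left(1 + 0\right)}{-2529} = \frac{5 \cdot 3 \left(1 + 0\right)}{-2529} = 15 \cdot 1 \left(- \frac{1}{2529}\right) = 15 \left(- \frac{1}{2529}\right) = - \frac{5}{843}$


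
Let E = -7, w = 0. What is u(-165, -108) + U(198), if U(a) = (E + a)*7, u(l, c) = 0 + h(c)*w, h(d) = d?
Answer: 1337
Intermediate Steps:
u(l, c) = 0 (u(l, c) = 0 + c*0 = 0 + 0 = 0)
U(a) = -49 + 7*a (U(a) = (-7 + a)*7 = -49 + 7*a)
u(-165, -108) + U(198) = 0 + (-49 + 7*198) = 0 + (-49 + 1386) = 0 + 1337 = 1337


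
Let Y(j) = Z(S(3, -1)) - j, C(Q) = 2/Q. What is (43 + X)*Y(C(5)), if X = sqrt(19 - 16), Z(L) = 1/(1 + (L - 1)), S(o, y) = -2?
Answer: -387/10 - 9*sqrt(3)/10 ≈ -40.259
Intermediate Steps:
Z(L) = 1/L (Z(L) = 1/(1 + (-1 + L)) = 1/L)
X = sqrt(3) ≈ 1.7320
Y(j) = -1/2 - j (Y(j) = 1/(-2) - j = -1/2 - j)
(43 + X)*Y(C(5)) = (43 + sqrt(3))*(-1/2 - 2/5) = (43 + sqrt(3))*(-9/10) = -387/10 - 9*sqrt(3)/10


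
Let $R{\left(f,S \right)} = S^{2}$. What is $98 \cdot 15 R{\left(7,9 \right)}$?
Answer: $119070$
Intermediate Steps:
$98 \cdot 15 R{\left(7,9 \right)} = 98 \cdot 15 \cdot 9^{2} = 1470 \cdot 81 = 119070$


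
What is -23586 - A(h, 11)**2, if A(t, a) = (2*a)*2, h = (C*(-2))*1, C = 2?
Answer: -25522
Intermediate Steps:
h = -4 (h = (2*(-2))*1 = -4*1 = -4)
A(t, a) = 4*a
-23586 - A(h, 11)**2 = -23586 - (4*11)**2 = -23586 - 1*44**2 = -23586 - 1*1936 = -23586 - 1936 = -25522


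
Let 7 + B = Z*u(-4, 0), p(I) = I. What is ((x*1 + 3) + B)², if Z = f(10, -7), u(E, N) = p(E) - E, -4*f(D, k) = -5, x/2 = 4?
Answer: 16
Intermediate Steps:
x = 8 (x = 2*4 = 8)
f(D, k) = 5/4 (f(D, k) = -¼*(-5) = 5/4)
u(E, N) = 0 (u(E, N) = E - E = 0)
Z = 5/4 ≈ 1.2500
B = -7 (B = -7 + (5/4)*0 = -7 + 0 = -7)
((x*1 + 3) + B)² = ((8*1 + 3) - 7)² = ((8 + 3) - 7)² = (11 - 7)² = 4² = 16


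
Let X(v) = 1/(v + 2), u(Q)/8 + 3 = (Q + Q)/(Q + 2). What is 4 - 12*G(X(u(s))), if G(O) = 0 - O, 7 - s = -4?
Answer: 142/55 ≈ 2.5818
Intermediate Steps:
s = 11 (s = 7 - 1*(-4) = 7 + 4 = 11)
u(Q) = -24 + 16*Q/(2 + Q) (u(Q) = -24 + 8*((Q + Q)/(Q + 2)) = -24 + 8*((2*Q)/(2 + Q)) = -24 + 8*(2*Q/(2 + Q)) = -24 + 16*Q/(2 + Q))
X(v) = 1/(2 + v)
G(O) = -O
4 - 12*G(X(u(s))) = 4 - (-12)/(2 + 8*(-6 - 1*11)/(2 + 11)) = 4 - (-12)/(2 + 8*(-6 - 11)/13) = 4 - (-12)/(2 + 8*(1/13)*(-17)) = 4 - (-12)/(2 - 136/13) = 4 - (-12)/(-110/13) = 4 - (-12)*(-13)/110 = 4 - 12*13/110 = 4 - 78/55 = 142/55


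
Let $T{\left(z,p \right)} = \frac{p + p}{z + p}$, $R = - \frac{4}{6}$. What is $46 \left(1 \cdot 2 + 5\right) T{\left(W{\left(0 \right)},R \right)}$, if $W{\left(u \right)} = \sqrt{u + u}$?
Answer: $644$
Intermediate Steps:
$W{\left(u \right)} = \sqrt{2} \sqrt{u}$ ($W{\left(u \right)} = \sqrt{2 u} = \sqrt{2} \sqrt{u}$)
$R = - \frac{2}{3}$ ($R = \left(-4\right) \frac{1}{6} = - \frac{2}{3} \approx -0.66667$)
$T{\left(z,p \right)} = \frac{2 p}{p + z}$
$46 \left(1 \cdot 2 + 5\right) T{\left(W{\left(0 \right)},R \right)} = 46 \left(1 \cdot 2 + 5\right) 2 \left(- \frac{2}{3}\right) \frac{1}{- \frac{2}{3} + \sqrt{2} \sqrt{0}} = 46 \left(2 + 5\right) 2 \left(- \frac{2}{3}\right) \frac{1}{- \frac{2}{3} + \sqrt{2} \cdot 0} = 46 \cdot 7 \cdot 2 \left(- \frac{2}{3}\right) \frac{1}{- \frac{2}{3} + 0} = 322 \cdot 2 \left(- \frac{2}{3}\right) \frac{1}{- \frac{2}{3}} = 322 \cdot 2 \left(- \frac{2}{3}\right) \left(- \frac{3}{2}\right) = 322 \cdot 2 = 644$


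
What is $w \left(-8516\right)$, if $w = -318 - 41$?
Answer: $3057244$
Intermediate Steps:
$w = -359$ ($w = -318 - 41 = -359$)
$w \left(-8516\right) = \left(-359\right) \left(-8516\right) = 3057244$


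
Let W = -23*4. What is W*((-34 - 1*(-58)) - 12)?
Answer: -1104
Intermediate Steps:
W = -92
W*((-34 - 1*(-58)) - 12) = -92*((-34 - 1*(-58)) - 12) = -92*((-34 + 58) - 12) = -92*(24 - 12) = -92*12 = -1104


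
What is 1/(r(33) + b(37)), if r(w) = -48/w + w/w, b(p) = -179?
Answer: -11/1974 ≈ -0.0055724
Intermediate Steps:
r(w) = 1 - 48/w (r(w) = -48/w + 1 = 1 - 48/w)
1/(r(33) + b(37)) = 1/((-48 + 33)/33 - 179) = 1/((1/33)*(-15) - 179) = 1/(-5/11 - 179) = 1/(-1974/11) = -11/1974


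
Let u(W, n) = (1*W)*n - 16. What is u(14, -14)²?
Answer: 44944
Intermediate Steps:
u(W, n) = -16 + W*n (u(W, n) = W*n - 16 = -16 + W*n)
u(14, -14)² = (-16 + 14*(-14))² = (-16 - 196)² = (-212)² = 44944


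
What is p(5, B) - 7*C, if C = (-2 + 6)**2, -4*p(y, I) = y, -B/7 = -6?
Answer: -453/4 ≈ -113.25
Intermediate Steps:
B = 42 (B = -7*(-6) = 42)
p(y, I) = -y/4
C = 16 (C = 4**2 = 16)
p(5, B) - 7*C = -1/4*5 - 7*16 = -5/4 - 112 = -453/4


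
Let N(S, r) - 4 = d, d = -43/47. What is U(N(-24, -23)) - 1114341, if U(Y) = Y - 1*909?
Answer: -52416605/47 ≈ -1.1152e+6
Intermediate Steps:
d = -43/47 (d = -43*1/47 = -43/47 ≈ -0.91489)
N(S, r) = 145/47 (N(S, r) = 4 - 43/47 = 145/47)
U(Y) = -909 + Y (U(Y) = Y - 909 = -909 + Y)
U(N(-24, -23)) - 1114341 = (-909 + 145/47) - 1114341 = -42578/47 - 1114341 = -52416605/47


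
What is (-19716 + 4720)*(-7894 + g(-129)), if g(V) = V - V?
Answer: 118378424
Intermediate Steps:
g(V) = 0
(-19716 + 4720)*(-7894 + g(-129)) = (-19716 + 4720)*(-7894 + 0) = -14996*(-7894) = 118378424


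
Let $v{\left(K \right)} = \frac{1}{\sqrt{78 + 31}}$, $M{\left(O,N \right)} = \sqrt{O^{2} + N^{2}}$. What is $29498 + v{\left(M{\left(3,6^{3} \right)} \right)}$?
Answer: $29498 + \frac{\sqrt{109}}{109} \approx 29498.0$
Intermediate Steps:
$M{\left(O,N \right)} = \sqrt{N^{2} + O^{2}}$
$v{\left(K \right)} = \frac{\sqrt{109}}{109}$ ($v{\left(K \right)} = \frac{1}{\sqrt{109}} = \frac{\sqrt{109}}{109}$)
$29498 + v{\left(M{\left(3,6^{3} \right)} \right)} = 29498 + \frac{\sqrt{109}}{109}$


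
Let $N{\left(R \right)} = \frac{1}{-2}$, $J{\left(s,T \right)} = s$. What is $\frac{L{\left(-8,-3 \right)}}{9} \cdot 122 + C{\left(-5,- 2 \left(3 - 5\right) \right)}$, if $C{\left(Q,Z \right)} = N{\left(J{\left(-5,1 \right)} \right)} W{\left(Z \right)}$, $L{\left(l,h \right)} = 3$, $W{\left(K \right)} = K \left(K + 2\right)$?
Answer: $\frac{86}{3} \approx 28.667$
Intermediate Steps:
$W{\left(K \right)} = K \left(2 + K\right)$
$N{\left(R \right)} = - \frac{1}{2}$
$C{\left(Q,Z \right)} = - \frac{Z \left(2 + Z\right)}{2}$
$\frac{L{\left(-8,-3 \right)}}{9} \cdot 122 + C{\left(-5,- 2 \left(3 - 5\right) \right)} = \frac{3}{9} \cdot 122 - \frac{- 2 \left(3 - 5\right) \left(2 - 2 \left(3 - 5\right)\right)}{2} = 3 \cdot \frac{1}{9} \cdot 122 - \frac{\left(-2\right) \left(-2\right) \left(2 - -4\right)}{2} = \frac{1}{3} \cdot 122 - 2 \left(2 + 4\right) = \frac{122}{3} - 2 \cdot 6 = \frac{122}{3} - 12 = \frac{86}{3}$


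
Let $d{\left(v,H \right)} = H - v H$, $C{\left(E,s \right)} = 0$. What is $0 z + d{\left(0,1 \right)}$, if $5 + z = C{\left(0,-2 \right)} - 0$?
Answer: $1$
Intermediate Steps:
$d{\left(v,H \right)} = H - H v$
$z = -5$ ($z = -5 + \left(0 - 0\right) = -5 + \left(0 + 0\right) = -5 + 0 = -5$)
$0 z + d{\left(0,1 \right)} = 0 \left(-5\right) + 1 \left(1 - 0\right) = 0 + 1 \left(1 + 0\right) = 0 + 1 \cdot 1 = 0 + 1 = 1$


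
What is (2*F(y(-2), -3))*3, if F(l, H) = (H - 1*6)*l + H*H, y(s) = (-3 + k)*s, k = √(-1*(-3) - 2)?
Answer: -162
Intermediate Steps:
k = 1 (k = √(3 - 2) = √1 = 1)
y(s) = -2*s (y(s) = (-3 + 1)*s = -2*s)
F(l, H) = H² + l*(-6 + H) (F(l, H) = (H - 6)*l + H² = (-6 + H)*l + H² = l*(-6 + H) + H² = H² + l*(-6 + H))
(2*F(y(-2), -3))*3 = (2*((-3)² - (-12)*(-2) - (-6)*(-2)))*3 = (2*(9 - 6*4 - 3*4))*3 = (2*(9 - 24 - 12))*3 = (2*(-27))*3 = -54*3 = -162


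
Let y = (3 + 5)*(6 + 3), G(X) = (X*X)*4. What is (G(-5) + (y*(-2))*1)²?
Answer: 1936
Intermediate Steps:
G(X) = 4*X² (G(X) = X²*4 = 4*X²)
y = 72 (y = 8*9 = 72)
(G(-5) + (y*(-2))*1)² = (4*(-5)² + (72*(-2))*1)² = (4*25 - 144*1)² = (100 - 144)² = (-44)² = 1936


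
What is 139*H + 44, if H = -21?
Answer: -2875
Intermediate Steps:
139*H + 44 = 139*(-21) + 44 = -2919 + 44 = -2875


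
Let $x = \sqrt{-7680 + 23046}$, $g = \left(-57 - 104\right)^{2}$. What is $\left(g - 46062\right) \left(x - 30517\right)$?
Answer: $614642897 - 20141 \sqrt{15366} \approx 6.1215 \cdot 10^{8}$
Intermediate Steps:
$g = 25921$ ($g = \left(-161\right)^{2} = 25921$)
$x = \sqrt{15366} \approx 123.96$
$\left(g - 46062\right) \left(x - 30517\right) = \left(25921 - 46062\right) \left(\sqrt{15366} - 30517\right) = - 20141 \left(-30517 + \sqrt{15366}\right) = 614642897 - 20141 \sqrt{15366}$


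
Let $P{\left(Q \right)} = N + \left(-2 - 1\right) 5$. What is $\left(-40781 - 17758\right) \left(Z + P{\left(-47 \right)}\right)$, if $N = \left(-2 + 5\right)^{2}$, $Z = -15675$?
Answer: $917950059$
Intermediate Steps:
$N = 9$ ($N = 3^{2} = 9$)
$P{\left(Q \right)} = -6$ ($P{\left(Q \right)} = 9 + \left(-2 - 1\right) 5 = 9 - 15 = -6$)
$\left(-40781 - 17758\right) \left(Z + P{\left(-47 \right)}\right) = \left(-40781 - 17758\right) \left(-15675 - 6\right) = \left(-58539\right) \left(-15681\right) = 917950059$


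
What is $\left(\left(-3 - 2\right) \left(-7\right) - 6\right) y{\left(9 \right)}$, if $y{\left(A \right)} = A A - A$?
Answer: $2088$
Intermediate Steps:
$y{\left(A \right)} = A^{2} - A$
$\left(\left(-3 - 2\right) \left(-7\right) - 6\right) y{\left(9 \right)} = \left(\left(-3 - 2\right) \left(-7\right) - 6\right) 9 \left(-1 + 9\right) = \left(\left(-3 - 2\right) \left(-7\right) - 6\right) 9 \cdot 8 = \left(\left(-5\right) \left(-7\right) - 6\right) 72 = \left(35 - 6\right) 72 = 29 \cdot 72 = 2088$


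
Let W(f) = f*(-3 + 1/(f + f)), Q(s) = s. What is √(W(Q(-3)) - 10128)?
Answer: 7*I*√826/2 ≈ 100.59*I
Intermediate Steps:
W(f) = f*(-3 + 1/(2*f))
√(W(Q(-3)) - 10128) = √((½ - 3*(-3)) - 10128) = √((½ + 9) - 10128) = √(19/2 - 10128) = √(-20237/2) = 7*I*√826/2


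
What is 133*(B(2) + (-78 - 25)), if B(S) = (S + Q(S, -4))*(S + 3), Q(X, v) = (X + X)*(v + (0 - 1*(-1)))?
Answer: -20349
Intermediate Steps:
Q(X, v) = 2*X*(1 + v) (Q(X, v) = (2*X)*(v + (0 + 1)) = (2*X)*(v + 1) = (2*X)*(1 + v) = 2*X*(1 + v))
B(S) = -5*S*(3 + S) (B(S) = (S + 2*S*(1 - 4))*(S + 3) = (S + 2*S*(-3))*(3 + S) = (S - 6*S)*(3 + S) = (-5*S)*(3 + S) = -5*S*(3 + S))
133*(B(2) + (-78 - 25)) = 133*(5*2*(-3 - 1*2) + (-78 - 25)) = 133*(5*2*(-3 - 2) - 103) = 133*(5*2*(-5) - 103) = 133*(-50 - 103) = 133*(-153) = -20349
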